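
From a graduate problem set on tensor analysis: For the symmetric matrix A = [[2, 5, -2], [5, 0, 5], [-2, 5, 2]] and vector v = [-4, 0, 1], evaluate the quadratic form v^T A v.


First compute Av:
(Av)_1 = 2*-4 + 5*0 + -2*1 = -10
(Av)_2 = 5*-4 + 0*0 + 5*1 = -15
(Av)_3 = -2*-4 + 5*0 + 2*1 = 10
Av = [-10, -15, 10]
Then v^T (Av) = -4*-10 + 0*-15 + 1*10
= 40 + 0 + 10 = 50

50


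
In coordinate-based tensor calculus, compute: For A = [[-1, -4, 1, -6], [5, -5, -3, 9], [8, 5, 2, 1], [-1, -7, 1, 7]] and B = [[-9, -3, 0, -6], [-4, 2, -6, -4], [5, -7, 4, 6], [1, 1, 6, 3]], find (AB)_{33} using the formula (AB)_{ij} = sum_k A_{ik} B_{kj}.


(AB)_{ij} = sum_k A_{ik} B_{kj}.
For i=3, j=3:
A_{31} * B_{13} = 8 * 0 = 0
A_{32} * B_{23} = 5 * -6 = -30
A_{33} * B_{33} = 2 * 4 = 8
A_{34} * B_{43} = 1 * 6 = 6
Sum = 0 + -30 + 8 + 6 = -16

-16


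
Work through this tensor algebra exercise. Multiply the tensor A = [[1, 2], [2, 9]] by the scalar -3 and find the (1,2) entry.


Scalar multiplication: (cA)_{ij} = c * A_{ij}.
c = -3
A_{12} = 2
(cA)_{12} = -3 * 2 = -6

-6


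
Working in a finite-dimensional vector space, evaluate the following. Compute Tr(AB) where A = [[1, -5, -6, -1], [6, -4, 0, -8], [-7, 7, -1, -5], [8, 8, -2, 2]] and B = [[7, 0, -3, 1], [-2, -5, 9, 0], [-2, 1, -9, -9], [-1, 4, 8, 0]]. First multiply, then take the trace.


Tr(AB) = sum_i (AB)_{ii} where (AB)_{ii} = sum_k A_{ik} B_{ki}.
(AB)_{11} = 1*7 + -5*-2 + -6*-2 + -1*-1 = 30
(AB)_{22} = 6*0 + -4*-5 + 0*1 + -8*4 = -12
(AB)_{33} = -7*-3 + 7*9 + -1*-9 + -5*8 = 53
(AB)_{44} = 8*1 + 8*0 + -2*-9 + 2*0 = 26
Tr(AB) = 30 + -12 + 53 + 26 = 97

97


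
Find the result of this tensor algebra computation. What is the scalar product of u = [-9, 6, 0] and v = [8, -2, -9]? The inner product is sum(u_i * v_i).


The inner product u . v = sum of u_i * v_i.
Term-by-term: -9 * 8, 6 * -2, 0 * -9
Products: -72, -12, 0
Sum = -72 + -12 + 0 = -84

-84


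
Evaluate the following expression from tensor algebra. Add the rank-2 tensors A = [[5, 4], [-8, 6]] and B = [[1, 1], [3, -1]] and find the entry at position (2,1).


Tensor addition is component-wise: (A + B)_{ij} = A_{ij} + B_{ij}.
A_{21} = -8
B_{21} = 3
(A + B)_{21} = -8 + 3 = -5

-5


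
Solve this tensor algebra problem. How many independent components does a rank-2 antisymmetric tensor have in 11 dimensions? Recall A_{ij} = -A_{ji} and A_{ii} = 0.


An antisymmetric rank-2 tensor satisfies A_{ij} = -A_{ji}, so diagonal entries are zero.
The independent components are the upper-triangular entries: C(n, 2) = n(n-1)/2.
n = 11
C(11, 2) = 11 * 10 / 2 = 110 / 2 = 55

55


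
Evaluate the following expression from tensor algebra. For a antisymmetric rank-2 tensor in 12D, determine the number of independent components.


A antisymmetric rank-2 tensor in d dimensions has d(d-1)/2 independent components.
d = 12
d(d-1)/2 = 12 * 11 / 2 = 132 / 2 = 66

66


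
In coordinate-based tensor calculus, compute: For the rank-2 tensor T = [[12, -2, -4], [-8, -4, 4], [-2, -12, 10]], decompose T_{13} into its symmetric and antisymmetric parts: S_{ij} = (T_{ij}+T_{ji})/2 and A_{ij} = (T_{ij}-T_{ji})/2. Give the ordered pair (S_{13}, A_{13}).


T_{13} = -4
T_{31} = -2
S_{13} = (-4 + -2)/2 = -6/2 = -3
A_{13} = (-4 - -2)/2 = -2/2 = -1
Check: S + A = -3 + -1 = -4 = T_{13}.

(-3, -1)


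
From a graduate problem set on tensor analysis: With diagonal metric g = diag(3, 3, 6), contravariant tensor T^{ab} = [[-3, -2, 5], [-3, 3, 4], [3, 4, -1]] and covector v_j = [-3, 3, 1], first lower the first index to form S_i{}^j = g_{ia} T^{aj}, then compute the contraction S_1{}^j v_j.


Step 1: lower the first index. For a diagonal metric, g_{ia} T^{aj} = g_{ii} T^{ij} (no sum on i).
g_{11} = 3
S_1{}^1 = 3 * T^{11} = 3 * -3 = -9
S_1{}^2 = 3 * T^{12} = 3 * -2 = -6
S_1{}^3 = 3 * T^{13} = 3 * 5 = 15
Step 2: contract S_1{}^j with v_j.
S_1{}^1 * v_1 = -9 * -3 = 27
S_1{}^2 * v_2 = -6 * 3 = -18
S_1{}^3 * v_3 = 15 * 1 = 15
Result = 27 + -18 + 15 = 24

24


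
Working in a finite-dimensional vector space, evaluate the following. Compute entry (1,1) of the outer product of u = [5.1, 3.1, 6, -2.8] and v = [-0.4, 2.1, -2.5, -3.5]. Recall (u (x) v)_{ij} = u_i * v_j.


The outer product entry T_{ij} = u_i * v_j.
We need i=1, j=1.
u_1 = 5.1, v_1 = -0.4
T_{1,1} = 5.1 * -0.4 = -2.04

-2.04


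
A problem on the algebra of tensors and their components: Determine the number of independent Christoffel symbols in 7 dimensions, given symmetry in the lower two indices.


Christoffel symbols Gamma^k_{ij} are symmetric in i,j, so there are d * d(d+1)/2 independent symbols.
d = 7
d(d+1)/2 = 7 * 8 / 2 = 28
Total = 7 * 28 = 196

196


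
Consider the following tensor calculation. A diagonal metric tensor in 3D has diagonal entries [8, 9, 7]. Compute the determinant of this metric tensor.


For a diagonal metric, the determinant is the product of diagonal entries.
Diagonal entries: 8, 9, 7
det(g) = 8 * 9 * 7 = 504

504


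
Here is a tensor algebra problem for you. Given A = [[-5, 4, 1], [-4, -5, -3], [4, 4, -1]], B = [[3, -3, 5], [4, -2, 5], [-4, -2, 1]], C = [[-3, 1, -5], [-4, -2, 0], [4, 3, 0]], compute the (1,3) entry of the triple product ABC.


(ABC)_{13} = sum_m (AB)_{1m} C_{m3}. First compute row 1 of AB.
(AB)_{11} = -5*3 + 4*4 + 1*-4 = -3
(AB)_{12} = -5*-3 + 4*-2 + 1*-2 = 5
(AB)_{13} = -5*5 + 4*5 + 1*1 = -4
Now contract with column 3 of C:
(AB)_{11} * C_{13} = -3 * -5 = 15
(AB)_{12} * C_{23} = 5 * 0 = 0
(AB)_{13} * C_{33} = -4 * 0 = 0
(ABC)_{13} = 15 + 0 + 0 = 15

15


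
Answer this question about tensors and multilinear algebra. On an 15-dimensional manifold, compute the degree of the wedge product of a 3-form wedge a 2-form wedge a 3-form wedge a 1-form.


The degree of a wedge product is the sum of the degrees of the individual forms.
Degrees: 3, 2, 3, 1
Total degree = 3 + 2 + 3 + 1 = 9

9


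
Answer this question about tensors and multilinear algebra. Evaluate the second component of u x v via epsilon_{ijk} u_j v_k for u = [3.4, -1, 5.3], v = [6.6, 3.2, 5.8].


(u x v)_2 = sum_{j,k} epsilon_{2jk} u_j v_k. Only permutations of (1,2,3) contribute; the two non-zero terms are:
eps_{213} u_1 v_3 = -1 * 3.4 * 5.8 = -19.72
eps_{231} u_3 v_1 = 1 * 5.3 * 6.6 = 34.98
(u x v)_2 = 15.26

15.26


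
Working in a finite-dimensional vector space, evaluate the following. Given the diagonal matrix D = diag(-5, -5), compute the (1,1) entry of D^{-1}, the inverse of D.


For a diagonal matrix, the inverse has entries (D^{-1})_{ii} = 1/d_{ii}.
The diagonal entries are: d_{11} = -5, d_{22} = -5
We need (D^{-1})_{11} = 1/d_{11} = 1/-5 = -1/5

-1/5


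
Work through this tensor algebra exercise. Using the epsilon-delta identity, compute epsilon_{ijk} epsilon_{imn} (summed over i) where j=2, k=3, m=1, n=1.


Using the identity: epsilon_{ijk} epsilon_{imn} = delta_{jm} delta_{kn} - delta_{jn} delta_{km}.
delta_{21} = 0
delta_{31} = 0
delta_{21} = 0
delta_{31} = 0
Result = 0 * 0 - 0 * 0 = 0 - 0 = 0

0


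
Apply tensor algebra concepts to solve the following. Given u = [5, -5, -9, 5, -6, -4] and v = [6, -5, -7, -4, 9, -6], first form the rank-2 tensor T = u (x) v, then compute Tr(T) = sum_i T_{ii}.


The outer product gives T_{ij} = u_i v_j.
The trace (contraction) is Tr(T) = sum_i T_{ii} = sum_i u_i v_i.
Diagonal entries:
T_{11} = u_1 * v_1 = 5 * 6 = 30
T_{22} = u_2 * v_2 = -5 * -5 = 25
T_{33} = u_3 * v_3 = -9 * -7 = 63
T_{44} = u_4 * v_4 = 5 * -4 = -20
T_{55} = u_5 * v_5 = -6 * 9 = -54
T_{66} = u_6 * v_6 = -4 * -6 = 24
Tr(T) = 30 + 25 + 63 + -20 + -54 + 24 = 68

68


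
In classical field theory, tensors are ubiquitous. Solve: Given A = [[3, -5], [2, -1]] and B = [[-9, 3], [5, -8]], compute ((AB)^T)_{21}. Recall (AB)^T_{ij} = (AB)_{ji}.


(AB)^T_{ij} = (AB)_{ji} = sum_k A_{jk} B_{ki}.
For i=2, j=1 we need (AB)_{12}:
A_{11} * B_{12} = 3 * 3 = 9
A_{12} * B_{22} = -5 * -8 = 40
Sum = 9 + 40 = 49

49


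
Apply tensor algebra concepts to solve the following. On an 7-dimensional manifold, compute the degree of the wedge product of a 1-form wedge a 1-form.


The degree of a wedge product is the sum of the degrees of the individual forms.
Degrees: 1, 1
Total degree = 1 + 1 = 2

2


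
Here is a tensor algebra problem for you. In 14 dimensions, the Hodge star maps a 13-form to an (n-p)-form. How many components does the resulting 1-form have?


The Hodge dual of a p-form on an n-dimensional manifold is an (n-p)-form.
n = 14, p = 13, so dual degree = 14 - 13 = 1
The number of components is C(n, n-p) = C(14, 1) = 14

14


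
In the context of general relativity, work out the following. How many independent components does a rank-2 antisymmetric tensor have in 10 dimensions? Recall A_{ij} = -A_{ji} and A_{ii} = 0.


An antisymmetric rank-2 tensor satisfies A_{ij} = -A_{ji}, so diagonal entries are zero.
The independent components are the upper-triangular entries: C(n, 2) = n(n-1)/2.
n = 10
C(10, 2) = 10 * 9 / 2 = 90 / 2 = 45

45


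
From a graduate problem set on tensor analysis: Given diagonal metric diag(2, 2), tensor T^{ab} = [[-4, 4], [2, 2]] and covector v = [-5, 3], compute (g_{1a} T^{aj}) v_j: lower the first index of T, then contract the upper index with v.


Step 1: lower the first index. For a diagonal metric, g_{ia} T^{aj} = g_{ii} T^{ij} (no sum on i).
g_{11} = 2
S_1{}^1 = 2 * T^{11} = 2 * -4 = -8
S_1{}^2 = 2 * T^{12} = 2 * 4 = 8
Step 2: contract S_1{}^j with v_j.
S_1{}^1 * v_1 = -8 * -5 = 40
S_1{}^2 * v_2 = 8 * 3 = 24
Result = 40 + 24 = 64

64


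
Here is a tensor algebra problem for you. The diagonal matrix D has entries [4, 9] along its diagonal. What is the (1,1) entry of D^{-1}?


For a diagonal matrix, the inverse has entries (D^{-1})_{ii} = 1/d_{ii}.
The diagonal entries are: d_{11} = 4, d_{22} = 9
We need (D^{-1})_{11} = 1/d_{11} = 1/4 = 1/4

1/4


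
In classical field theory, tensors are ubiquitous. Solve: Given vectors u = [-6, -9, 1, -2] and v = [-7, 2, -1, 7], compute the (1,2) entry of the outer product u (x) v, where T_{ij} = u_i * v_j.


The outer product entry T_{ij} = u_i * v_j.
We need i=1, j=2.
u_1 = -6, v_2 = 2
T_{1,2} = -6 * 2 = -12

-12


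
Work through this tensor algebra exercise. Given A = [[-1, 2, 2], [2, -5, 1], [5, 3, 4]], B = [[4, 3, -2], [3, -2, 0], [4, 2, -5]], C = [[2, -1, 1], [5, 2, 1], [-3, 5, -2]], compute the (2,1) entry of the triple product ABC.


(ABC)_{21} = sum_m (AB)_{2m} C_{m1}. First compute row 2 of AB.
(AB)_{21} = 2*4 + -5*3 + 1*4 = -3
(AB)_{22} = 2*3 + -5*-2 + 1*2 = 18
(AB)_{23} = 2*-2 + -5*0 + 1*-5 = -9
Now contract with column 1 of C:
(AB)_{21} * C_{11} = -3 * 2 = -6
(AB)_{22} * C_{21} = 18 * 5 = 90
(AB)_{23} * C_{31} = -9 * -3 = 27
(ABC)_{21} = -6 + 90 + 27 = 111

111


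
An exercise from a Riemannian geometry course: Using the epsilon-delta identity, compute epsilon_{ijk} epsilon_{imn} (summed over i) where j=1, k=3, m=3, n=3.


Using the identity: epsilon_{ijk} epsilon_{imn} = delta_{jm} delta_{kn} - delta_{jn} delta_{km}.
delta_{13} = 0
delta_{33} = 1
delta_{13} = 0
delta_{33} = 1
Result = 0 * 1 - 0 * 1 = 0 - 0 = 0

0


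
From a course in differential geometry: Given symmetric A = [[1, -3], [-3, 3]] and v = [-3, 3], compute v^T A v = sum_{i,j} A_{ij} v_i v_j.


First compute Av:
(Av)_1 = 1*-3 + -3*3 = -12
(Av)_2 = -3*-3 + 3*3 = 18
Av = [-12, 18]
Then v^T (Av) = -3*-12 + 3*18
= 36 + 54 = 90

90


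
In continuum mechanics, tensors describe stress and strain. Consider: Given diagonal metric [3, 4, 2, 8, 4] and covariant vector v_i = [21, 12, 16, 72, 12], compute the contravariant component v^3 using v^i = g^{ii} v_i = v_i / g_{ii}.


To raise an index with a diagonal metric: v^i = v_i / g_{ii}.
For index 3: v_3 = 16, g_{33} = 2
v^3 = 16 / 2 = 8

8


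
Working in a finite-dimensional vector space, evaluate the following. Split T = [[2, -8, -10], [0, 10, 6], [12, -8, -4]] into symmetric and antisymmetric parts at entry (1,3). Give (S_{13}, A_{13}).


T_{13} = -10
T_{31} = 12
S_{13} = (-10 + 12)/2 = 2/2 = 1
A_{13} = (-10 - 12)/2 = -22/2 = -11
Check: S + A = 1 + -11 = -10 = T_{13}.

(1, -11)


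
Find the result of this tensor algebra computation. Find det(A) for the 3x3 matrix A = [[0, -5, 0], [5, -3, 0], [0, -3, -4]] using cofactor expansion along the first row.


Expanding along the first row, det(A) = a11*M_11 - a12*M_12 + a13*M_13, where M_1j is the (1,j) minor.
Minor M_11 = -3*-4 - 0*-3 = 12
Minor M_12 = 5*-4 - 0*0 = -20
Minor M_13 = 5*-3 - -3*0 = -15
det = 0*(12) - -5*(-20) + 0*(-15)
    = 0 - 100 + 0
    = -100

-100


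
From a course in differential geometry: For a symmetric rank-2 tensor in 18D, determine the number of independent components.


A symmetric rank-2 tensor in d dimensions has d(d+1)/2 independent components.
d = 18
d(d+1)/2 = 18 * 19 / 2 = 342 / 2 = 171

171


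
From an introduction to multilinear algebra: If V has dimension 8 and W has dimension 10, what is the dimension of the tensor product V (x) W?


The dimension of a tensor product is the product of dimensions.
dim(V) = 8, dim(W) = 10
dim(V (x) W) = 8 * 10 = 80

80


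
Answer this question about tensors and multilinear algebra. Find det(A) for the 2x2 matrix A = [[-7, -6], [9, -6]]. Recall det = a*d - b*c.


For a 2x2 matrix [[a, b], [c, d]], det = a*d - b*c.
a = -7, b = -6, c = 9, d = -6
a*d = -7 * -6 = 42
b*c = -6 * 9 = -54
det = 42 - -54 = 96

96


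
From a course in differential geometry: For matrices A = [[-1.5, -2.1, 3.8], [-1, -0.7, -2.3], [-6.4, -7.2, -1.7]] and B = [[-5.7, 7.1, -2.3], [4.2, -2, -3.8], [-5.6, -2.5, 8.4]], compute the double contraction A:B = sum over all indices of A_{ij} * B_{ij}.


A:B = sum over all i,j of A_{ij} * B_{ij}.
Row 1: -1.5*-5.7=8.55, -2.1*7.1=-14.91, 3.8*-2.3=-8.74 => row sum = -15.1
Row 2: -1*4.2=-4.2, -0.7*-2=1.4, -2.3*-3.8=8.74 => row sum = 5.94
Row 3: -6.4*-5.6=35.84, -7.2*-2.5=18, -1.7*8.4=-14.28 => row sum = 39.56
Total = -15.1 + 5.94 + 39.56 = 30.4

30.4


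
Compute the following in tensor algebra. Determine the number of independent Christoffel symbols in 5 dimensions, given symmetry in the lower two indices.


Christoffel symbols Gamma^k_{ij} are symmetric in i,j, so there are d * d(d+1)/2 independent symbols.
d = 5
d(d+1)/2 = 5 * 6 / 2 = 15
Total = 5 * 15 = 75

75


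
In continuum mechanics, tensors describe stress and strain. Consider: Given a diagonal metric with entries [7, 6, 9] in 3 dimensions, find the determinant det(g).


For a diagonal metric, the determinant is the product of diagonal entries.
Diagonal entries: 7, 6, 9
det(g) = 7 * 6 * 9 = 378

378


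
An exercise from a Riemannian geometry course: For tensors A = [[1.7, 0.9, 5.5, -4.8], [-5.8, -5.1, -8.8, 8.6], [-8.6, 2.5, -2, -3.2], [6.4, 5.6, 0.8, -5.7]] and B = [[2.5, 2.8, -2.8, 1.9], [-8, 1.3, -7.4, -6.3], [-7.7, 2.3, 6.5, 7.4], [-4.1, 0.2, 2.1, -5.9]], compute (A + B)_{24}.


Tensor addition is component-wise: (A + B)_{ij} = A_{ij} + B_{ij}.
A_{24} = 8.6
B_{24} = -6.3
(A + B)_{24} = 8.6 + -6.3 = 2.3

2.3


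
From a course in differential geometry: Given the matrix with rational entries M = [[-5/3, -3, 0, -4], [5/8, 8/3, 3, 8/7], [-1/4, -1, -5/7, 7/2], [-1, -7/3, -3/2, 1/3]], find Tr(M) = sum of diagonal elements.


The trace is the sum of diagonal entries.
Diagonal: M[1,1] = -5/3, M[2,2] = 8/3, M[3,3] = -5/7, M[4,4] = 1/3
Tr(M) = -5/3 + 8/3 + -5/7 + 1/3
Computing step by step:
After adding M[1,1]: -5/3
After adding M[2,2]: 1
After adding M[3,3]: 2/7
After adding M[4,4]: 13/21
Tr(M) = 13/21

13/21


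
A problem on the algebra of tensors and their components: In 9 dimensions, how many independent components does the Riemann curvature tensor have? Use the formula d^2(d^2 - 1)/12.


The Riemann tensor in d dimensions has d^2(d^2 - 1)/12 independent components.
d = 9, so d^2 = 81
d^2 - 1 = 80
d^2(d^2 - 1) = 81 * 80 = 6480
Divide by 12: 6480 / 12 = 540

540


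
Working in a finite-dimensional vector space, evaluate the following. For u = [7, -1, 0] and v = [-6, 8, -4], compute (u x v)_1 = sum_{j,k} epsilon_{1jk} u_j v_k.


(u x v)_1 = sum_{j,k} epsilon_{1jk} u_j v_k. Only permutations of (1,2,3) contribute; the two non-zero terms are:
eps_{123} u_2 v_3 = 1 * -1 * -4 = 4
eps_{132} u_3 v_2 = -1 * 0 * 8 = 0
(u x v)_1 = 4

4


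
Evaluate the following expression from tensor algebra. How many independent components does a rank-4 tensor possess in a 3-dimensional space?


The number of components of a rank-r tensor in d dimensions is d^r.
Here d = 3 and r = 4.
3^4 = 81

81


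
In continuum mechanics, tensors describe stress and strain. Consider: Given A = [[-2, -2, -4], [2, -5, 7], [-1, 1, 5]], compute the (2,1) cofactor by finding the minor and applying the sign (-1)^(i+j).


To find cofactor C_{21}, delete row 2 and column 1.
The resulting 2x2 submatrix is: [[-2, -4], [1, 5]]
Minor M_{21} = -2*5 - -4*1
  = -10 - -4 = -6
Sign = (-1)^(2+1) = (-1)^3 = -1
Cofactor C_{21} = -1 * -6 = 6

6


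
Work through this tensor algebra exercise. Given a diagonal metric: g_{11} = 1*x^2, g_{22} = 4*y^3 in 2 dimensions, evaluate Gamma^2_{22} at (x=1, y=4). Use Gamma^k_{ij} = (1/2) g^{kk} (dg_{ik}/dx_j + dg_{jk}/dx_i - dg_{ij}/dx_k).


For a diagonal metric, Gamma^k_{ij} = (1/2) g^{kk} (dg_{ik}/dx_j + dg_{jk}/dx_i - dg_{ij}/dx_k).
The metric is diagonal, so g_{ab} = 0 for a != b.
At the given point: g_{11} = 1, g_{22} = 256
g^{22} = 1/256
dg_{22}/dx_2 = dg_{22}/dx_2 = 192
dg_{22}/dx_2 = dg_{22}/dx_2 = 192
dg_{22}/dx_2 = dg_{22}/dx_2 = 192
Numerator = 192 + 192 - 192 = 192
Gamma^2_{22} = 192 / (2 * 256) = 3/8

3/8


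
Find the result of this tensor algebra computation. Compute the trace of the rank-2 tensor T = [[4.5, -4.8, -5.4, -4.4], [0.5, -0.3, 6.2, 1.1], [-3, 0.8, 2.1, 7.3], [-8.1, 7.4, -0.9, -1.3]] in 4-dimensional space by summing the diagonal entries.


The contraction (trace) of a rank-2 tensor is the sum of its diagonal elements.
Diagonal entries: A[1,1] = 4.5, A[2,2] = -0.3, A[3,3] = 2.1, A[4,4] = -1.3
Tr(A) = 4.5 + -0.3 + 2.1 + -1.3 = 5

5


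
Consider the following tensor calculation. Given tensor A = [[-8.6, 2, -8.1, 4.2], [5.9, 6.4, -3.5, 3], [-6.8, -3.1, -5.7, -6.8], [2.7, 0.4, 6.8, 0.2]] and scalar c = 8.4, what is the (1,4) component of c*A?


Scalar multiplication: (cA)_{ij} = c * A_{ij}.
c = 8.4
A_{14} = 4.2
(cA)_{14} = 8.4 * 4.2 = 35.28

35.28


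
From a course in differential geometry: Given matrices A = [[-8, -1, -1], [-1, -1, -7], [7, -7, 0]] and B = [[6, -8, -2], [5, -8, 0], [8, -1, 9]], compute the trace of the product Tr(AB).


Tr(AB) = sum_i (AB)_{ii} where (AB)_{ii} = sum_k A_{ik} B_{ki}.
(AB)_{11} = -8*6 + -1*5 + -1*8 = -61
(AB)_{22} = -1*-8 + -1*-8 + -7*-1 = 23
(AB)_{33} = 7*-2 + -7*0 + 0*9 = -14
Tr(AB) = -61 + 23 + -14 = -52

-52


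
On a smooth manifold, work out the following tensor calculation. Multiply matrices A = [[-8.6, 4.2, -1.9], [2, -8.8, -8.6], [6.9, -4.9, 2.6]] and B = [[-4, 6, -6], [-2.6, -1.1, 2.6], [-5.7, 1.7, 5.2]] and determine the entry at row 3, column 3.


(AB)_{ij} = sum_k A_{ik} B_{kj}.
For i=3, j=3:
A_{31} * B_{13} = 6.9 * -6 = -41.4
A_{32} * B_{23} = -4.9 * 2.6 = -12.74
A_{33} * B_{33} = 2.6 * 5.2 = 13.52
Sum = -41.4 + -12.74 + 13.52 = -40.62

-40.62


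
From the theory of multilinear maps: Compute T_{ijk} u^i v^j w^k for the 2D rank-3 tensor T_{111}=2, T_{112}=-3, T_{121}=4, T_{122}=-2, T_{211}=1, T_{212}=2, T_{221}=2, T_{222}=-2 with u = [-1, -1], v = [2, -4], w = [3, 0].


S = sum over i,j,k of T_{ijk} u_i v_j w_k. Expanding all 8 terms:
T_{111}*u_1*v_1*w_1 = 2*-1*2*3 = -12  (running total: -12)
T_{112}*u_1*v_1*w_2 = -3*-1*2*0 = 0  (running total: -12)
T_{121}*u_1*v_2*w_1 = 4*-1*-4*3 = 48  (running total: 36)
T_{122}*u_1*v_2*w_2 = -2*-1*-4*0 = 0  (running total: 36)
T_{211}*u_2*v_1*w_1 = 1*-1*2*3 = -6  (running total: 30)
T_{212}*u_2*v_1*w_2 = 2*-1*2*0 = 0  (running total: 30)
T_{221}*u_2*v_2*w_1 = 2*-1*-4*3 = 24  (running total: 54)
T_{222}*u_2*v_2*w_2 = -2*-1*-4*0 = 0  (running total: 54)
S = 54

54


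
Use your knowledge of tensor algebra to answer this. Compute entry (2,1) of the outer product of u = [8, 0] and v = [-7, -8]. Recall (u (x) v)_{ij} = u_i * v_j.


The outer product entry T_{ij} = u_i * v_j.
We need i=2, j=1.
u_2 = 0, v_1 = -7
T_{2,1} = 0 * -7 = 0

0


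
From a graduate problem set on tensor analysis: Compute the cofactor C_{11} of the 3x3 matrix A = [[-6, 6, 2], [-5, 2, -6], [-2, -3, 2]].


To find cofactor C_{11}, delete row 1 and column 1.
The resulting 2x2 submatrix is: [[2, -6], [-3, 2]]
Minor M_{11} = 2*2 - -6*-3
  = 4 - 18 = -14
Sign = (-1)^(1+1) = (-1)^2 = 1
Cofactor C_{11} = 1 * -14 = -14

-14


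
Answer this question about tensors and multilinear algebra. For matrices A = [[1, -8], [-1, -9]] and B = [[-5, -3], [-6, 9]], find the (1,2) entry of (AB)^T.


(AB)^T_{ij} = (AB)_{ji} = sum_k A_{jk} B_{ki}.
For i=1, j=2 we need (AB)_{21}:
A_{21} * B_{11} = -1 * -5 = 5
A_{22} * B_{21} = -9 * -6 = 54
Sum = 5 + 54 = 59

59


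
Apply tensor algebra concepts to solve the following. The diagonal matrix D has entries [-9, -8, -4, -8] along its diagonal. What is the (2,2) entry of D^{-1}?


For a diagonal matrix, the inverse has entries (D^{-1})_{ii} = 1/d_{ii}.
The diagonal entries are: d_{11} = -9, d_{22} = -8, d_{33} = -4, d_{44} = -8
We need (D^{-1})_{22} = 1/d_{22} = 1/-8 = -1/8

-1/8


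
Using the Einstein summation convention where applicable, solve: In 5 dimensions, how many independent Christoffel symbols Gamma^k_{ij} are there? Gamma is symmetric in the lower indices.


Christoffel symbols Gamma^k_{ij} are symmetric in i,j, so there are d * d(d+1)/2 independent symbols.
d = 5
d(d+1)/2 = 5 * 6 / 2 = 15
Total = 5 * 15 = 75

75


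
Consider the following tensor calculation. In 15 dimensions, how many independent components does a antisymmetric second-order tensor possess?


A antisymmetric rank-2 tensor in d dimensions has d(d-1)/2 independent components.
d = 15
d(d-1)/2 = 15 * 14 / 2 = 210 / 2 = 105

105


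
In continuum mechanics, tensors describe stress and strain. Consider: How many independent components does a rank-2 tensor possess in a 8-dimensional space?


The number of components of a rank-r tensor in d dimensions is d^r.
Here d = 8 and r = 2.
8^2 = 64

64


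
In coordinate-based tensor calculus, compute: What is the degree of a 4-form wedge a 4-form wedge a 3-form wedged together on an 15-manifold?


The degree of a wedge product is the sum of the degrees of the individual forms.
Degrees: 4, 4, 3
Total degree = 4 + 4 + 3 = 11

11


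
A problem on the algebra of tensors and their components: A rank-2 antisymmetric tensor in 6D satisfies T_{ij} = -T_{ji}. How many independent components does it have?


An antisymmetric rank-2 tensor satisfies A_{ij} = -A_{ji}, so diagonal entries are zero.
The independent components are the upper-triangular entries: C(n, 2) = n(n-1)/2.
n = 6
C(6, 2) = 6 * 5 / 2 = 30 / 2 = 15

15


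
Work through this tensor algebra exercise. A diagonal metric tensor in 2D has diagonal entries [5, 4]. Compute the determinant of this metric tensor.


For a diagonal metric, the determinant is the product of diagonal entries.
Diagonal entries: 5, 4
det(g) = 5 * 4 = 20

20


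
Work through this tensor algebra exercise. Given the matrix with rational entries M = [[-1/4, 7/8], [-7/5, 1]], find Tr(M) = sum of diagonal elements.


The trace is the sum of diagonal entries.
Diagonal: M[1,1] = -1/4, M[2,2] = 1
Tr(M) = -1/4 + 1
Computing step by step:
After adding M[1,1]: -1/4
After adding M[2,2]: 3/4
Tr(M) = 3/4

3/4


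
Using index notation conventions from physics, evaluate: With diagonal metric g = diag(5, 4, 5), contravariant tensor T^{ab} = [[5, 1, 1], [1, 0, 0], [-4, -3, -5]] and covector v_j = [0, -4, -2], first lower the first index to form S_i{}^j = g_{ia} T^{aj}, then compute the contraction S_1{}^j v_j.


Step 1: lower the first index. For a diagonal metric, g_{ia} T^{aj} = g_{ii} T^{ij} (no sum on i).
g_{11} = 5
S_1{}^1 = 5 * T^{11} = 5 * 5 = 25
S_1{}^2 = 5 * T^{12} = 5 * 1 = 5
S_1{}^3 = 5 * T^{13} = 5 * 1 = 5
Step 2: contract S_1{}^j with v_j.
S_1{}^1 * v_1 = 25 * 0 = 0
S_1{}^2 * v_2 = 5 * -4 = -20
S_1{}^3 * v_3 = 5 * -2 = -10
Result = 0 + -20 + -10 = -30

-30


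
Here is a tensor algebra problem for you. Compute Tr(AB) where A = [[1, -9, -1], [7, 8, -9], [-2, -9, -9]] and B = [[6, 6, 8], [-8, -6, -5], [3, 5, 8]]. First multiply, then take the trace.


Tr(AB) = sum_i (AB)_{ii} where (AB)_{ii} = sum_k A_{ik} B_{ki}.
(AB)_{11} = 1*6 + -9*-8 + -1*3 = 75
(AB)_{22} = 7*6 + 8*-6 + -9*5 = -51
(AB)_{33} = -2*8 + -9*-5 + -9*8 = -43
Tr(AB) = 75 + -51 + -43 = -19

-19


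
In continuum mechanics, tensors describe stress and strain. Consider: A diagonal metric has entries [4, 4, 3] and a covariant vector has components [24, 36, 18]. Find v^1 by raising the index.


To raise an index with a diagonal metric: v^i = v_i / g_{ii}.
For index 1: v_1 = 24, g_{11} = 4
v^1 = 24 / 4 = 6

6


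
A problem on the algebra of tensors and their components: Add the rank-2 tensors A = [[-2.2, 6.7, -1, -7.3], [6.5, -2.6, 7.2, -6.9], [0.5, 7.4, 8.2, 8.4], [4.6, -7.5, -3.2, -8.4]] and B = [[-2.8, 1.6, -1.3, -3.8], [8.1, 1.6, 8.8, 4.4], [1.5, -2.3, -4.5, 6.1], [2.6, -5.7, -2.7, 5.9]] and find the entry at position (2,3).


Tensor addition is component-wise: (A + B)_{ij} = A_{ij} + B_{ij}.
A_{23} = 7.2
B_{23} = 8.8
(A + B)_{23} = 7.2 + 8.8 = 16

16


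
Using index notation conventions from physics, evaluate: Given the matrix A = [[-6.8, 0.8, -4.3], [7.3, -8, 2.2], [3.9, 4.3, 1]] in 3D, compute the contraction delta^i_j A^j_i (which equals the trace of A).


The contraction (trace) of a rank-2 tensor is the sum of its diagonal elements.
Diagonal entries: A[1,1] = -6.8, A[2,2] = -8, A[3,3] = 1
Tr(A) = -6.8 + -8 + 1 = -13.8

-13.8


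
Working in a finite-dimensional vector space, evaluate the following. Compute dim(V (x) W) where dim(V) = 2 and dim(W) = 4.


The dimension of a tensor product is the product of dimensions.
dim(V) = 2, dim(W) = 4
dim(V (x) W) = 2 * 4 = 8

8


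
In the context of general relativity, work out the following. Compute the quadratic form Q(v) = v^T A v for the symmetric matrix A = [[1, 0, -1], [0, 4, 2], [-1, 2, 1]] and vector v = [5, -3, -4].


First compute Av:
(Av)_1 = 1*5 + 0*-3 + -1*-4 = 9
(Av)_2 = 0*5 + 4*-3 + 2*-4 = -20
(Av)_3 = -1*5 + 2*-3 + 1*-4 = -15
Av = [9, -20, -15]
Then v^T (Av) = 5*9 + -3*-20 + -4*-15
= 45 + 60 + 60 = 165

165


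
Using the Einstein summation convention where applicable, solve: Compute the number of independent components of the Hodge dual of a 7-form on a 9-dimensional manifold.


The Hodge dual of a p-form on an n-dimensional manifold is an (n-p)-form.
n = 9, p = 7, so dual degree = 9 - 7 = 2
The number of components is C(n, n-p) = C(9, 2) = 36

36


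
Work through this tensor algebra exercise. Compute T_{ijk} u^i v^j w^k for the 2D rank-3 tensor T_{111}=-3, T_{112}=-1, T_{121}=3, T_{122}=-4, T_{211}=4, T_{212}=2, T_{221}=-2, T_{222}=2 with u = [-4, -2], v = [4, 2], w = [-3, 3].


S = sum over i,j,k of T_{ijk} u_i v_j w_k. Expanding all 8 terms:
T_{111}*u_1*v_1*w_1 = -3*-4*4*-3 = -144  (running total: -144)
T_{112}*u_1*v_1*w_2 = -1*-4*4*3 = 48  (running total: -96)
T_{121}*u_1*v_2*w_1 = 3*-4*2*-3 = 72  (running total: -24)
T_{122}*u_1*v_2*w_2 = -4*-4*2*3 = 96  (running total: 72)
T_{211}*u_2*v_1*w_1 = 4*-2*4*-3 = 96  (running total: 168)
T_{212}*u_2*v_1*w_2 = 2*-2*4*3 = -48  (running total: 120)
T_{221}*u_2*v_2*w_1 = -2*-2*2*-3 = -24  (running total: 96)
T_{222}*u_2*v_2*w_2 = 2*-2*2*3 = -24  (running total: 72)
S = 72

72


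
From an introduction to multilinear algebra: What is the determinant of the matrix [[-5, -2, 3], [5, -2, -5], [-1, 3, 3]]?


Expanding along the first row, det(A) = a11*M_11 - a12*M_12 + a13*M_13, where M_1j is the (1,j) minor.
Minor M_11 = -2*3 - -5*3 = 9
Minor M_12 = 5*3 - -5*-1 = 10
Minor M_13 = 5*3 - -2*-1 = 13
det = -5*(9) - -2*(10) + 3*(13)
    = -45 - -20 + 39
    = 14

14


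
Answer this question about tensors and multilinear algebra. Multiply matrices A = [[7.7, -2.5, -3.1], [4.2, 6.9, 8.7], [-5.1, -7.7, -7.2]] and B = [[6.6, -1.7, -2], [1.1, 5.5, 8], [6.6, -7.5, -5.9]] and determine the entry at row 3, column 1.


(AB)_{ij} = sum_k A_{ik} B_{kj}.
For i=3, j=1:
A_{31} * B_{11} = -5.1 * 6.6 = -33.66
A_{32} * B_{21} = -7.7 * 1.1 = -8.47
A_{33} * B_{31} = -7.2 * 6.6 = -47.52
Sum = -33.66 + -8.47 + -47.52 = -89.65

-89.65


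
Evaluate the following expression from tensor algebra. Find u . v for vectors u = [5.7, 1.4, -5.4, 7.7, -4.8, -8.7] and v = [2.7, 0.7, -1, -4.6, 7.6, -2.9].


The inner product u . v = sum of u_i * v_i.
Term-by-term: 5.7 * 2.7, 1.4 * 0.7, -5.4 * -1, 7.7 * -4.6, -4.8 * 7.6, -8.7 * -2.9
Products: 15.39, 0.98, 5.4, -35.42, -36.48, 25.23
Sum = 15.39 + 0.98 + 5.4 + -35.42 + -36.48 + 25.23 = -24.9

-24.9


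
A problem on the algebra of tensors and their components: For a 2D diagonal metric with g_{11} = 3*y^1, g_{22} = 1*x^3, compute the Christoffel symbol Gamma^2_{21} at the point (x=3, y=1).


For a diagonal metric, Gamma^k_{ij} = (1/2) g^{kk} (dg_{ik}/dx_j + dg_{jk}/dx_i - dg_{ij}/dx_k).
The metric is diagonal, so g_{ab} = 0 for a != b.
At the given point: g_{11} = 3, g_{22} = 27
g^{22} = 1/27
dg_{22}/dx_1 = dg_{22}/dx_1 = 27
dg_{12}/dx_2 = 0 (off-diagonal)
dg_{21}/dx_2 = 0 (off-diagonal)
Numerator = 27 + 0 - 0 = 27
Gamma^2_{21} = 27 / (2 * 27) = 1/2

1/2


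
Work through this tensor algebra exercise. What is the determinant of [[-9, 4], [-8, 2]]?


For a 2x2 matrix [[a, b], [c, d]], det = a*d - b*c.
a = -9, b = 4, c = -8, d = 2
a*d = -9 * 2 = -18
b*c = 4 * -8 = -32
det = -18 - -32 = 14

14


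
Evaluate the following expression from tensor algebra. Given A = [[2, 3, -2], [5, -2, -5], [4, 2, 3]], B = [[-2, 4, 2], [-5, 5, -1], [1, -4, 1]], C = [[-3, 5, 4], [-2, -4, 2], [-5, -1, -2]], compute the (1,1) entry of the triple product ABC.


(ABC)_{11} = sum_m (AB)_{1m} C_{m1}. First compute row 1 of AB.
(AB)_{11} = 2*-2 + 3*-5 + -2*1 = -21
(AB)_{12} = 2*4 + 3*5 + -2*-4 = 31
(AB)_{13} = 2*2 + 3*-1 + -2*1 = -1
Now contract with column 1 of C:
(AB)_{11} * C_{11} = -21 * -3 = 63
(AB)_{12} * C_{21} = 31 * -2 = -62
(AB)_{13} * C_{31} = -1 * -5 = 5
(ABC)_{11} = 63 + -62 + 5 = 6

6


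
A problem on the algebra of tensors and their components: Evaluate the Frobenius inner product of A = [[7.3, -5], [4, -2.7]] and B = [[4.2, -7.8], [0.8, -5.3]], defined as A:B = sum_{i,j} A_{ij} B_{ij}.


A:B = sum over all i,j of A_{ij} * B_{ij}.
Row 1: 7.3*4.2=30.66, -5*-7.8=39 => row sum = 69.66
Row 2: 4*0.8=3.2, -2.7*-5.3=14.31 => row sum = 17.51
Total = 69.66 + 17.51 = 87.17

87.17


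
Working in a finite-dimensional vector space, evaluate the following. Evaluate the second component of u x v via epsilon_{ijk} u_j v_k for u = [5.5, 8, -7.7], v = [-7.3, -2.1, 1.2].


(u x v)_2 = sum_{j,k} epsilon_{2jk} u_j v_k. Only permutations of (1,2,3) contribute; the two non-zero terms are:
eps_{213} u_1 v_3 = -1 * 5.5 * 1.2 = -6.6
eps_{231} u_3 v_1 = 1 * -7.7 * -7.3 = 56.21
(u x v)_2 = 49.61

49.61


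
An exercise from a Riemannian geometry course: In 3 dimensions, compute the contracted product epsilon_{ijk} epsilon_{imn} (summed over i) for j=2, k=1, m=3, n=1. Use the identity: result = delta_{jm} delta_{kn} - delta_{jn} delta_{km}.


Using the identity: epsilon_{ijk} epsilon_{imn} = delta_{jm} delta_{kn} - delta_{jn} delta_{km}.
delta_{23} = 0
delta_{11} = 1
delta_{21} = 0
delta_{13} = 0
Result = 0 * 1 - 0 * 0 = 0 - 0 = 0

0


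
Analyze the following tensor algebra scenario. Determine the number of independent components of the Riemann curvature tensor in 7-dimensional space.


The Riemann tensor in d dimensions has d^2(d^2 - 1)/12 independent components.
d = 7, so d^2 = 49
d^2 - 1 = 48
d^2(d^2 - 1) = 49 * 48 = 2352
Divide by 12: 2352 / 12 = 196

196


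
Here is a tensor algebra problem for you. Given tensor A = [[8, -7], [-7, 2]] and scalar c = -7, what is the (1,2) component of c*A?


Scalar multiplication: (cA)_{ij} = c * A_{ij}.
c = -7
A_{12} = -7
(cA)_{12} = -7 * -7 = 49

49


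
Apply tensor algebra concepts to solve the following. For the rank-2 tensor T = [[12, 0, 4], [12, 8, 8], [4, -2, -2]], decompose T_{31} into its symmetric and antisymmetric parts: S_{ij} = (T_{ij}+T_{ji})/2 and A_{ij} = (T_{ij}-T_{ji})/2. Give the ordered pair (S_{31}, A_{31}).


T_{31} = 4
T_{13} = 4
S_{31} = (4 + 4)/2 = 8/2 = 4
A_{31} = (4 - 4)/2 = 0/2 = 0
Check: S + A = 4 + 0 = 4 = T_{31}.

(4, 0)


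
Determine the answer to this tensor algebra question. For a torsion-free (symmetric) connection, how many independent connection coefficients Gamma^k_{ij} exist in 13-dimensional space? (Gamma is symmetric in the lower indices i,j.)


Christoffel symbols Gamma^k_{ij} are symmetric in i,j, so there are d * d(d+1)/2 independent symbols.
d = 13
d(d+1)/2 = 13 * 14 / 2 = 91
Total = 13 * 91 = 1183

1183


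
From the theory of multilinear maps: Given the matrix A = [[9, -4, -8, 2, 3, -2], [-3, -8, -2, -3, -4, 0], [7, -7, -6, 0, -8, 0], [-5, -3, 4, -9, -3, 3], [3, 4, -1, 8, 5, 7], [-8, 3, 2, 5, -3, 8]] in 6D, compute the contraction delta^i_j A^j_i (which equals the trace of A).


The contraction (trace) of a rank-2 tensor is the sum of its diagonal elements.
Diagonal entries: A[1,1] = 9, A[2,2] = -8, A[3,3] = -6, A[4,4] = -9, A[5,5] = 5, A[6,6] = 8
Tr(A) = 9 + -8 + -6 + -9 + 5 + 8 = -1

-1


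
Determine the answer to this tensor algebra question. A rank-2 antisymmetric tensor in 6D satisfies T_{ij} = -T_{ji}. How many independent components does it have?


An antisymmetric rank-2 tensor satisfies A_{ij} = -A_{ji}, so diagonal entries are zero.
The independent components are the upper-triangular entries: C(n, 2) = n(n-1)/2.
n = 6
C(6, 2) = 6 * 5 / 2 = 30 / 2 = 15

15


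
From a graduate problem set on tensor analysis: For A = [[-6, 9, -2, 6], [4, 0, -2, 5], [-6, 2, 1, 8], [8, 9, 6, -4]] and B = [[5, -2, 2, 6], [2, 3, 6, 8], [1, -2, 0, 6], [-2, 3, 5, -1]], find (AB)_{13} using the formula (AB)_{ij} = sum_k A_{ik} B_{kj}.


(AB)_{ij} = sum_k A_{ik} B_{kj}.
For i=1, j=3:
A_{11} * B_{13} = -6 * 2 = -12
A_{12} * B_{23} = 9 * 6 = 54
A_{13} * B_{33} = -2 * 0 = 0
A_{14} * B_{43} = 6 * 5 = 30
Sum = -12 + 54 + 0 + 30 = 72

72


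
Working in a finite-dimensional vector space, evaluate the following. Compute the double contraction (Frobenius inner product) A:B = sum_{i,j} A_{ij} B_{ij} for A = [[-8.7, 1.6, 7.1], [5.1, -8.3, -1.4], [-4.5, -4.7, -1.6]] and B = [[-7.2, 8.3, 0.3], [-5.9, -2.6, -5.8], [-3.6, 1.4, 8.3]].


A:B = sum over all i,j of A_{ij} * B_{ij}.
Row 1: -8.7*-7.2=62.64, 1.6*8.3=13.28, 7.1*0.3=2.13 => row sum = 78.05
Row 2: 5.1*-5.9=-30.09, -8.3*-2.6=21.58, -1.4*-5.8=8.12 => row sum = -0.39
Row 3: -4.5*-3.6=16.2, -4.7*1.4=-6.58, -1.6*8.3=-13.28 => row sum = -3.66
Total = 78.05 + -0.39 + -3.66 = 74

74


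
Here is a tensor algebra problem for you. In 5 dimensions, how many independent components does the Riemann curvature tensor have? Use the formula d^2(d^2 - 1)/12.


The Riemann tensor in d dimensions has d^2(d^2 - 1)/12 independent components.
d = 5, so d^2 = 25
d^2 - 1 = 24
d^2(d^2 - 1) = 25 * 24 = 600
Divide by 12: 600 / 12 = 50

50


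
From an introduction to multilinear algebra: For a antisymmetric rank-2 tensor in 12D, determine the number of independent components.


A antisymmetric rank-2 tensor in d dimensions has d(d-1)/2 independent components.
d = 12
d(d-1)/2 = 12 * 11 / 2 = 132 / 2 = 66

66


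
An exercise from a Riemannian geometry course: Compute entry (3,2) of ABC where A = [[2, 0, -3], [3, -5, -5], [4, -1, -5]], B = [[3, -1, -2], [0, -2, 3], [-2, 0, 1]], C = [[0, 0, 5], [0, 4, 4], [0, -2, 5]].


(ABC)_{32} = sum_m (AB)_{3m} C_{m2}. First compute row 3 of AB.
(AB)_{31} = 4*3 + -1*0 + -5*-2 = 22
(AB)_{32} = 4*-1 + -1*-2 + -5*0 = -2
(AB)_{33} = 4*-2 + -1*3 + -5*1 = -16
Now contract with column 2 of C:
(AB)_{31} * C_{12} = 22 * 0 = 0
(AB)_{32} * C_{22} = -2 * 4 = -8
(AB)_{33} * C_{32} = -16 * -2 = 32
(ABC)_{32} = 0 + -8 + 32 = 24

24


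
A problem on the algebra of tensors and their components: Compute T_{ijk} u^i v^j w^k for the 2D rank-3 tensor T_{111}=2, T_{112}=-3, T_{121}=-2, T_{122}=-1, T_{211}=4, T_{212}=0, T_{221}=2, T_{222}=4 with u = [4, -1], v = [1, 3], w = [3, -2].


S = sum over i,j,k of T_{ijk} u_i v_j w_k. Expanding all 8 terms:
T_{111}*u_1*v_1*w_1 = 2*4*1*3 = 24  (running total: 24)
T_{112}*u_1*v_1*w_2 = -3*4*1*-2 = 24  (running total: 48)
T_{121}*u_1*v_2*w_1 = -2*4*3*3 = -72  (running total: -24)
T_{122}*u_1*v_2*w_2 = -1*4*3*-2 = 24  (running total: 0)
T_{211}*u_2*v_1*w_1 = 4*-1*1*3 = -12  (running total: -12)
T_{212}*u_2*v_1*w_2 = 0*-1*1*-2 = 0  (running total: -12)
T_{221}*u_2*v_2*w_1 = 2*-1*3*3 = -18  (running total: -30)
T_{222}*u_2*v_2*w_2 = 4*-1*3*-2 = 24  (running total: -6)
S = -6

-6


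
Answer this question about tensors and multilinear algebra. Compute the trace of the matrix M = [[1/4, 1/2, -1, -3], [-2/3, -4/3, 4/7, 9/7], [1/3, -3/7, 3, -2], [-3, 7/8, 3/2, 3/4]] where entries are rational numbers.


The trace is the sum of diagonal entries.
Diagonal: M[1,1] = 1/4, M[2,2] = -4/3, M[3,3] = 3, M[4,4] = 3/4
Tr(M) = 1/4 + -4/3 + 3 + 3/4
Computing step by step:
After adding M[1,1]: 1/4
After adding M[2,2]: -13/12
After adding M[3,3]: 23/12
After adding M[4,4]: 8/3
Tr(M) = 8/3

8/3


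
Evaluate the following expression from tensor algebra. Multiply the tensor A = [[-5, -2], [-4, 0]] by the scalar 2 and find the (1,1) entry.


Scalar multiplication: (cA)_{ij} = c * A_{ij}.
c = 2
A_{11} = -5
(cA)_{11} = 2 * -5 = -10

-10


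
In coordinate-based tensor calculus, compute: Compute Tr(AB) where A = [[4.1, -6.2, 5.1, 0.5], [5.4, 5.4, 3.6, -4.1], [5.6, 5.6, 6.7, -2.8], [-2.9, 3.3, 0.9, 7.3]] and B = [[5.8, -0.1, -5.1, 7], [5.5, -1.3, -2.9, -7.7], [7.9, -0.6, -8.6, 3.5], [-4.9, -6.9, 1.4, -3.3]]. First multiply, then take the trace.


Tr(AB) = sum_i (AB)_{ii} where (AB)_{ii} = sum_k A_{ik} B_{ki}.
(AB)_{11} = 4.1*5.8 + -6.2*5.5 + 5.1*7.9 + 0.5*-4.9 = 27.52
(AB)_{22} = 5.4*-0.1 + 5.4*-1.3 + 3.6*-0.6 + -4.1*-6.9 = 18.57
(AB)_{33} = 5.6*-5.1 + 5.6*-2.9 + 6.7*-8.6 + -2.8*1.4 = -106.34
(AB)_{44} = -2.9*7 + 3.3*-7.7 + 0.9*3.5 + 7.3*-3.3 = -66.65
Tr(AB) = 27.52 + 18.57 + -106.34 + -66.65 = -126.9

-126.9


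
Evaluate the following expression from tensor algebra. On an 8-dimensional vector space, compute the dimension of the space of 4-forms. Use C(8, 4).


The dimension of the space of p-forms on an n-dimensional space is C(n, p).
n = 8, p = 4
C(8, 4) = 8! / (4! * 4!) = 70

70


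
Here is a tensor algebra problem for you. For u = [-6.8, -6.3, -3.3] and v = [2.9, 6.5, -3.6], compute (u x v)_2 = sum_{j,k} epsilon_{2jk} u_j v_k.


(u x v)_2 = sum_{j,k} epsilon_{2jk} u_j v_k. Only permutations of (1,2,3) contribute; the two non-zero terms are:
eps_{213} u_1 v_3 = -1 * -6.8 * -3.6 = -24.48
eps_{231} u_3 v_1 = 1 * -3.3 * 2.9 = -9.57
(u x v)_2 = -34.05

-34.05


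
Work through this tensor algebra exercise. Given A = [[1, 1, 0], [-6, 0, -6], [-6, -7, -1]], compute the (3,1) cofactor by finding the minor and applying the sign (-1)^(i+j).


To find cofactor C_{31}, delete row 3 and column 1.
The resulting 2x2 submatrix is: [[1, 0], [0, -6]]
Minor M_{31} = 1*-6 - 0*0
  = -6 - 0 = -6
Sign = (-1)^(3+1) = (-1)^4 = 1
Cofactor C_{31} = 1 * -6 = -6

-6


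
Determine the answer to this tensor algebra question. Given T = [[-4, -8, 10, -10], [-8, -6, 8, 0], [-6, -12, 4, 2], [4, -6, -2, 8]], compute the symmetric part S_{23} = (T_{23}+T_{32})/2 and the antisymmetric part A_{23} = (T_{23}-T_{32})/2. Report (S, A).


T_{23} = 8
T_{32} = -12
S_{23} = (8 + -12)/2 = -4/2 = -2
A_{23} = (8 - -12)/2 = 20/2 = 10
Check: S + A = -2 + 10 = 8 = T_{23}.

(-2, 10)


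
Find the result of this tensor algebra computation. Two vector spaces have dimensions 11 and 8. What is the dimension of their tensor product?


The dimension of a tensor product is the product of dimensions.
dim(V) = 11, dim(W) = 8
dim(V (x) W) = 11 * 8 = 88

88
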